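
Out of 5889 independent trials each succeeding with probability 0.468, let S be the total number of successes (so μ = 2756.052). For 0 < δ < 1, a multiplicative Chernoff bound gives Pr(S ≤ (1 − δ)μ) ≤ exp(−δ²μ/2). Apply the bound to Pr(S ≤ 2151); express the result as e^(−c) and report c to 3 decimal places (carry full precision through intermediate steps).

Write 2151 = (1 − δ)μ, so δ = 1 − 2151/2756.052 = 0.2195358…
Then the exponent is δ²μ/2 = (μ − 2151)²/(2μ) = 66.415279.

66.415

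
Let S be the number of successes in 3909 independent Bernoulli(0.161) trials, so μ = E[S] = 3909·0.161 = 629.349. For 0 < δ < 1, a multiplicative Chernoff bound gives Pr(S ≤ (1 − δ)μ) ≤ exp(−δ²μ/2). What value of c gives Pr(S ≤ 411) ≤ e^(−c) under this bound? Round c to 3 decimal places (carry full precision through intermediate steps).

37.877

Write 411 = (1 − δ)μ, so δ = 1 − 411/629.349 = 0.3469442…
Then the exponent is δ²μ/2 = (μ − 411)²/(2μ) = 37.877462.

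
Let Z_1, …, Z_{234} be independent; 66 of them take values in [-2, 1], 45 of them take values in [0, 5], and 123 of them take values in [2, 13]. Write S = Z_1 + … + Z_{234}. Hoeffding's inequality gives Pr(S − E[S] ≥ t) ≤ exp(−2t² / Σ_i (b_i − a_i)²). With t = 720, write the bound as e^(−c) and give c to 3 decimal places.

62.450

Σ(b_i − a_i)² = 66·3² + 45·5² + 123·11² = 16602.
c = 2t² / 16602 = 2·720² / 16602 = 62.4503.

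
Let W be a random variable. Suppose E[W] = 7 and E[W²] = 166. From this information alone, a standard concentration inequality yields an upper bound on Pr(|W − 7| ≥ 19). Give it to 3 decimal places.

The first two moments determine the variance, so Chebyshev's inequality is the sharpest standard bound available.
Var(W) = E[W²] − (E[W])² = 166 − 49 = 117.
Chebyshev's inequality: Pr(|W − μ| ≥ t) ≤ Var(W)/t² = 117/361 = 0.3241.

0.324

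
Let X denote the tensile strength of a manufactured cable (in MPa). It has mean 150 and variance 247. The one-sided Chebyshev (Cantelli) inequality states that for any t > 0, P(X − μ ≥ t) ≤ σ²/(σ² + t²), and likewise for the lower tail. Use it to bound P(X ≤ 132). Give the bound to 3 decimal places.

0.433

Here σ² = 247 and t = 18, so σ² + t² = 571.
Cantelli's bound: 247/571 = 0.4326.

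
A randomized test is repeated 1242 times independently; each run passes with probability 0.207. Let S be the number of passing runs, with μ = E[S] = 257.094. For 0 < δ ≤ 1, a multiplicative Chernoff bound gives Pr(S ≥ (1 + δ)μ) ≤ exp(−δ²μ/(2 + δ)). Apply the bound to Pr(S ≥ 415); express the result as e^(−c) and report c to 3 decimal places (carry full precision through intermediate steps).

Write 415 = (1 + δ)μ, so δ = 415/257.094 − 1 = 0.6141956…
Then the exponent is δ²μ/(2 + δ) = (415 − μ)² / (μ·(2 + δ)) = 37.099431.

37.099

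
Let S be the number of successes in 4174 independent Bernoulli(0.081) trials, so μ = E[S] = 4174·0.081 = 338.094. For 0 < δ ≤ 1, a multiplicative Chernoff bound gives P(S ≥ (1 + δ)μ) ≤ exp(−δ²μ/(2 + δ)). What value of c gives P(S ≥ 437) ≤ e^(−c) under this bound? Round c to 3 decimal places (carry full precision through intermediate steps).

Write 437 = (1 + δ)μ, so δ = 437/338.094 − 1 = 0.2925399…
Then the exponent is δ²μ/(2 + δ) = (437 − μ)² / (μ·(2 + δ)) = 12.620917.

12.621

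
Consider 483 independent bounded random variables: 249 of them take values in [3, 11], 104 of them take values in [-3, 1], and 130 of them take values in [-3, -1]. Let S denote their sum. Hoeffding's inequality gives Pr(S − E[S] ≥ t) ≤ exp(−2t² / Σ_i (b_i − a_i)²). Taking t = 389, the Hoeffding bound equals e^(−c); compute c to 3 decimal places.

16.702

Σ(b_i − a_i)² = 249·8² + 104·4² + 130·2² = 18120.
c = 2t² / 18120 = 2·389² / 18120 = 16.7021.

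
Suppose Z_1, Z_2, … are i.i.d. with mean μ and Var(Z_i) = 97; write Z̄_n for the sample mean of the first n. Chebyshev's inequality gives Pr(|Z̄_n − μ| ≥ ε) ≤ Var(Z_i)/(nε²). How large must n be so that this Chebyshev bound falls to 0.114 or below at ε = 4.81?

37

Require 97/(n·4.81²) ≤ 0.114, i.e. n ≥ 97/(0.114·4.81²) = 36.777.
The smallest integer n is 37.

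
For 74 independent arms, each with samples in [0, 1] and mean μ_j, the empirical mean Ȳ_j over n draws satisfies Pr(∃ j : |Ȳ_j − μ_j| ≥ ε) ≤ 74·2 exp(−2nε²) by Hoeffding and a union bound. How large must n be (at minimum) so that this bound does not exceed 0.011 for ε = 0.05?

Need 2·74·exp(−2nε²) ≤ 0.011, i.e. exp(−2nε²) ≤ 0.011/148.
So 2nε² ≥ ln(148/0.011) = 9.507072.
Hence n ≥ 9.507072/(2·0.05²) = 1901.414.
The smallest integer n is 1902.

1902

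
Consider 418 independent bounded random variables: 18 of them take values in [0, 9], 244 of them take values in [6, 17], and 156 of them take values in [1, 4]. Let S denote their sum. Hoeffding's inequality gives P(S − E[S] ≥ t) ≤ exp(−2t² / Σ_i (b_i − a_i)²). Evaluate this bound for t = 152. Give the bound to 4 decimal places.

0.2401

Σ(b_i − a_i)² = 18·9² + 244·11² + 156·3² = 32386.
Exponent = 2·152² / 32386 = 1.42679.
Bound = exp(−1.42679) = 0.24008.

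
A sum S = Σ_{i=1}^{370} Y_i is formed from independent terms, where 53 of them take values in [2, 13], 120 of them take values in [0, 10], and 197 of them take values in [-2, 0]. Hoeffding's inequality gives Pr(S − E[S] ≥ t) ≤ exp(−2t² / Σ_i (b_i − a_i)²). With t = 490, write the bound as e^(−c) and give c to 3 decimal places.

25.009

Σ(b_i − a_i)² = 53·11² + 120·10² + 197·2² = 19201.
c = 2t² / 19201 = 2·490² / 19201 = 25.0091.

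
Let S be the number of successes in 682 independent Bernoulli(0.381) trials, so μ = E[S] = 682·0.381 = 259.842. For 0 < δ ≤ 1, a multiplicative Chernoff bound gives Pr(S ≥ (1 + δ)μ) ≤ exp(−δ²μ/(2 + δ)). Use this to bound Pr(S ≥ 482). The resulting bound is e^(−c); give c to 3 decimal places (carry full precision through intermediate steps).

Write 482 = (1 + δ)μ, so δ = 482/259.842 − 1 = 0.8549734…
Then the exponent is δ²μ/(2 + δ) = (482 − μ)² / (μ·(2 + δ)) = 66.529230.

66.529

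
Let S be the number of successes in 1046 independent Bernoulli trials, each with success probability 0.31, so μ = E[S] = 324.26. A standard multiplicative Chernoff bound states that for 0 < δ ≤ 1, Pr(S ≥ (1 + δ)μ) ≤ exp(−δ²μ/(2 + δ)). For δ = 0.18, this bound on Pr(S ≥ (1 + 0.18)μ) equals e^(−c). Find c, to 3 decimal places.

c = δ²μ/(2 + δ) = 0.18²·324.26/(2 + 0.18) = 4.8193.

4.819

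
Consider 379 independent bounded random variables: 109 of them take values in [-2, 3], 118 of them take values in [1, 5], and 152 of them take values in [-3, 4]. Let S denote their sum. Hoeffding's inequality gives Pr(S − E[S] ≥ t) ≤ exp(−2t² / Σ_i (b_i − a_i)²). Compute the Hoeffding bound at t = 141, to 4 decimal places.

0.0370

Σ(b_i − a_i)² = 109·5² + 118·4² + 152·7² = 12061.
Exponent = 2·141² / 12061 = 3.29674.
Bound = exp(−3.29674) = 0.03700.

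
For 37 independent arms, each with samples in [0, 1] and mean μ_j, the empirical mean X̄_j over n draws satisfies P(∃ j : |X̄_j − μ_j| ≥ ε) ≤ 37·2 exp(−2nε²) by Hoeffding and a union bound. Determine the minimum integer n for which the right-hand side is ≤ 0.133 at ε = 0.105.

287

Need 2·37·exp(−2nε²) ≤ 0.133, i.e. exp(−2nε²) ≤ 0.133/74.
So 2nε² ≥ ln(74/0.133) = 6.321471.
Hence n ≥ 6.321471/(2·0.105²) = 286.688.
The smallest integer n is 287.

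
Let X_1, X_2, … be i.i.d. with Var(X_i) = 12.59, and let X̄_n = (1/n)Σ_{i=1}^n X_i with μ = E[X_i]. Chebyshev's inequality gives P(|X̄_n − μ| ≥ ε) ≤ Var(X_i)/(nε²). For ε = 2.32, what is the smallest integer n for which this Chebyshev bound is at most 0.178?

Require 12.59/(n·2.32²) ≤ 0.178, i.e. n ≥ 12.59/(0.178·2.32²) = 13.141.
The smallest integer n is 14.

14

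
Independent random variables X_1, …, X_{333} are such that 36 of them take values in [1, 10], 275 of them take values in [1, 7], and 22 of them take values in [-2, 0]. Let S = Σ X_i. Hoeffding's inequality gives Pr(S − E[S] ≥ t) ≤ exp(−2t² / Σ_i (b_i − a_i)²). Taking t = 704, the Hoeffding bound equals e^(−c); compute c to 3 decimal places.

Σ(b_i − a_i)² = 36·9² + 275·6² + 22·2² = 12904.
c = 2t² / 12904 = 2·704² / 12904 = 76.8159.

76.816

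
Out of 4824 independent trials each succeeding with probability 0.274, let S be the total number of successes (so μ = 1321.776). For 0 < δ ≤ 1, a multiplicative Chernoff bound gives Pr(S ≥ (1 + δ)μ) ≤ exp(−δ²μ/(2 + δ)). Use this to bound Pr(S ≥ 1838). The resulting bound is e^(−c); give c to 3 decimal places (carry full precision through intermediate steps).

84.337

Write 1838 = (1 + δ)μ, so δ = 1838/1321.776 − 1 = 0.3905533…
Then the exponent is δ²μ/(2 + δ) = (1838 − μ)² / (μ·(2 + δ)) = 84.337377.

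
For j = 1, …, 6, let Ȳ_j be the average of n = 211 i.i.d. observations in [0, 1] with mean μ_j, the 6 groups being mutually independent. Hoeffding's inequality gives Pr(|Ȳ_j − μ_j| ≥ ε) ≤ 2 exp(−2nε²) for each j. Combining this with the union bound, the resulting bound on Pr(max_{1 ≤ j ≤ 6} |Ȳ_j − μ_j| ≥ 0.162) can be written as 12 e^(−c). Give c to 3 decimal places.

Union bound over the 6 events: Pr(max_{1 ≤ j ≤ 6} |Ȳ_j − μ_j| ≥ 0.162) ≤ 6·2·exp(−2nε²) = 12 exp(−2·211·0.162²).
So c = 2·211·0.162² = 11.0750.

11.075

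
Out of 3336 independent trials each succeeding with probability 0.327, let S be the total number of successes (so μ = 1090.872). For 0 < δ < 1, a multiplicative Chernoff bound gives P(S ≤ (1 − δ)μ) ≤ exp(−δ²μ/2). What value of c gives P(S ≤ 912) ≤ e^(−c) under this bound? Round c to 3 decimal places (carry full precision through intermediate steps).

14.665

Write 912 = (1 − δ)μ, so δ = 1 − 912/1090.872 = 0.1639716…
Then the exponent is δ²μ/2 = (μ − 912)²/(2μ) = 14.664962.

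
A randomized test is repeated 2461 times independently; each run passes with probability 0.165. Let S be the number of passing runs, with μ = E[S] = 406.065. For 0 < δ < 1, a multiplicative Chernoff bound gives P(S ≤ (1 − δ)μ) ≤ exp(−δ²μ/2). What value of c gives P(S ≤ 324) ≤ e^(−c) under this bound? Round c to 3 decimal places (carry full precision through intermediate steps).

8.293

Write 324 = (1 − δ)μ, so δ = 1 − 324/406.065 = 0.2020982…
Then the exponent is δ²μ/2 = (μ − 324)²/(2μ) = 8.292594.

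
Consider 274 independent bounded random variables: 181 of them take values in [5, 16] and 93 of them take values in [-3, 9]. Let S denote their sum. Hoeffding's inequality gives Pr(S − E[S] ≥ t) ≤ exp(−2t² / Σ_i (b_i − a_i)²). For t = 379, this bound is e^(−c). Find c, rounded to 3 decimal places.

Σ(b_i − a_i)² = 181·11² + 93·12² = 35293.
c = 2t² / 35293 = 2·379² / 35293 = 8.1399.

8.140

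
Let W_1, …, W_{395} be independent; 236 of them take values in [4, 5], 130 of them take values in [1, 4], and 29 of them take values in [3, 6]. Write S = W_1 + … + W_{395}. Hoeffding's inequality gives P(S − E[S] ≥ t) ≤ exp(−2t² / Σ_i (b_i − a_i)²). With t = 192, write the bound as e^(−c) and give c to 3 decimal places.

Σ(b_i − a_i)² = 236·1² + 130·3² + 29·3² = 1667.
c = 2t² / 1667 = 2·192² / 1667 = 44.2280.

44.228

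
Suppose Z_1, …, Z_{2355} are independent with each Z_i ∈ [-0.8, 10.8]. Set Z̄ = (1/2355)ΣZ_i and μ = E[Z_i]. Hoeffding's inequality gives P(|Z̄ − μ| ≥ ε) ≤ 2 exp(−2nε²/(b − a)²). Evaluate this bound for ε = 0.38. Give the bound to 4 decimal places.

0.0128

Exponent: 2nε²/(b − a)² = 2·2355·0.38² / 11.6² = 5.05443.
Bound = 2·exp(−5.05443) = 0.01276.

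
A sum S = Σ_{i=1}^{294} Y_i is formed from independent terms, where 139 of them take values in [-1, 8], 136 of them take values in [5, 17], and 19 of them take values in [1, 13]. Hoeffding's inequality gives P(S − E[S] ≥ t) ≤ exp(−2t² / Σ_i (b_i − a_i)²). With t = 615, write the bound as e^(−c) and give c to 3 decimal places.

Σ(b_i − a_i)² = 139·9² + 136·12² + 19·12² = 33579.
c = 2t² / 33579 = 2·615² / 33579 = 22.5275.

22.527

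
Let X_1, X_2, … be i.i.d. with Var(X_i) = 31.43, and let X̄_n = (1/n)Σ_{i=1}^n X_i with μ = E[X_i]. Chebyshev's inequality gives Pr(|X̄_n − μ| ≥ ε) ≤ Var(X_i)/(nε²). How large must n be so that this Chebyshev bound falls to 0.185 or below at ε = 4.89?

8

Require 31.43/(n·4.89²) ≤ 0.185, i.e. n ≥ 31.43/(0.185·4.89²) = 7.105.
The smallest integer n is 8.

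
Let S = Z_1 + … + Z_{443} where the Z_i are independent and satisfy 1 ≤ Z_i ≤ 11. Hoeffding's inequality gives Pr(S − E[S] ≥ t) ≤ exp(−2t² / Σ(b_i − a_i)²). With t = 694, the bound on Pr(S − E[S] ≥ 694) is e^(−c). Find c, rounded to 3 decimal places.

21.744

Σ(b_i − a_i)² = 443·(10)² = 44300.
c = 2t²/44300 = 2·694²/44300 = 21.7443.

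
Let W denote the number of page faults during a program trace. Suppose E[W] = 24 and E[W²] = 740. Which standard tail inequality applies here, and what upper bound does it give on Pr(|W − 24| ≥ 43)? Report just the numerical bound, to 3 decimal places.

The first two moments determine the variance, so Chebyshev's inequality is the sharpest standard bound available.
Var(W) = E[W²] − (E[W])² = 740 − 576 = 164.
Chebyshev's inequality: Pr(|W − μ| ≥ t) ≤ Var(W)/t² = 164/1849 = 0.0887.

0.089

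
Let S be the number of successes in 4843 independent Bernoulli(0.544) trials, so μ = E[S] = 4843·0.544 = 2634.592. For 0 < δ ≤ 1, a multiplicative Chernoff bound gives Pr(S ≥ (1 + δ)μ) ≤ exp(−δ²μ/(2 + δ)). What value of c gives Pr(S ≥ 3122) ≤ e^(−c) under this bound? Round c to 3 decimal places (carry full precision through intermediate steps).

41.269

Write 3122 = (1 + δ)μ, so δ = 3122/2634.592 − 1 = 0.1850032…
Then the exponent is δ²μ/(2 + δ) = (3122 − μ)² / (μ·(2 + δ)) = 41.268611.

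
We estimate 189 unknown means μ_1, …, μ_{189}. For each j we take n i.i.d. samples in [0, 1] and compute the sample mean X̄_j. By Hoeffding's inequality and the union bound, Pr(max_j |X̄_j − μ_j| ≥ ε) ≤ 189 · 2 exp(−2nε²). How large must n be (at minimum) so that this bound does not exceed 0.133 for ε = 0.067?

886

Need 2·189·exp(−2nε²) ≤ 0.133, i.e. exp(−2nε²) ≤ 0.133/378.
So 2nε² ≥ ln(378/0.133) = 7.952300.
Hence n ≥ 7.952300/(2·0.067²) = 885.754.
The smallest integer n is 886.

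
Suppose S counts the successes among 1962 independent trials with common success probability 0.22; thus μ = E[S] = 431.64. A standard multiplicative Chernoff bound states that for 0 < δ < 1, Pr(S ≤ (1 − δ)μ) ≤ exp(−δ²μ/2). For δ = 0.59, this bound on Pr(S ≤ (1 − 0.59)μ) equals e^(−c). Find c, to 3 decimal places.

c = δ²μ/2 = 0.59²·431.64/2 = 75.1269.

75.127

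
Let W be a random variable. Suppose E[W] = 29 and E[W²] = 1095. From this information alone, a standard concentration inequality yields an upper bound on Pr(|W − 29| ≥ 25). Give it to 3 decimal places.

The first two moments determine the variance, so Chebyshev's inequality is the sharpest standard bound available.
Var(W) = E[W²] − (E[W])² = 1095 − 841 = 254.
Chebyshev's inequality: Pr(|W − μ| ≥ t) ≤ Var(W)/t² = 254/625 = 0.4064.

0.406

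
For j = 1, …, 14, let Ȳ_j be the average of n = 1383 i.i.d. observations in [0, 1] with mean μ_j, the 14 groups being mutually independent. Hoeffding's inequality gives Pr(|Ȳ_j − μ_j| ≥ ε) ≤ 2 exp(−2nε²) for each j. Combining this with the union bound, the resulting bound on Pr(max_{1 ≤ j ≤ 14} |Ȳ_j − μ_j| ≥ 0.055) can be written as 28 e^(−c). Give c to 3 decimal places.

Union bound over the 14 events: Pr(max_{1 ≤ j ≤ 14} |Ȳ_j − μ_j| ≥ 0.055) ≤ 14·2·exp(−2nε²) = 28 exp(−2·1383·0.055²).
So c = 2·1383·0.055² = 8.3672.

8.367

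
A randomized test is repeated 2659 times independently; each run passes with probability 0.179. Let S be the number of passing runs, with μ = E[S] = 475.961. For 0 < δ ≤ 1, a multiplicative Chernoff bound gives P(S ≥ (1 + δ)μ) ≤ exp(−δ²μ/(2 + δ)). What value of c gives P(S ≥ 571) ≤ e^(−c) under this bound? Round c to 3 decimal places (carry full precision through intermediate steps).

Write 571 = (1 + δ)μ, so δ = 571/475.961 − 1 = 0.1996781…
Then the exponent is δ²μ/(2 + δ) = (571 − μ)² / (μ·(2 + δ)) = 8.627266.

8.627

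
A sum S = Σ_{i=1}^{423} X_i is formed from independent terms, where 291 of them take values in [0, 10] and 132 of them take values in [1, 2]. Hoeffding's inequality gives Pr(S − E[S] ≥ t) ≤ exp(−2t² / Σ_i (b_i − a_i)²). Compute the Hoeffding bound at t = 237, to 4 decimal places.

Σ(b_i − a_i)² = 291·10² + 132·1² = 29232.
Exponent = 2·237² / 29232 = 3.84298.
Bound = exp(−3.84298) = 0.02143.

0.0214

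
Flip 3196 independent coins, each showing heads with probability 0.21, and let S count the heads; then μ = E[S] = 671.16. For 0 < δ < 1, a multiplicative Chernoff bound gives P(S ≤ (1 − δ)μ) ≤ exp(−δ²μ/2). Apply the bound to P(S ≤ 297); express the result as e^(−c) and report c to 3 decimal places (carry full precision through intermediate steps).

Write 297 = (1 − δ)μ, so δ = 1 − 297/671.16 = 0.5574826…
Then the exponent is δ²μ/2 = (μ − 297)²/(2μ) = 104.293839.

104.294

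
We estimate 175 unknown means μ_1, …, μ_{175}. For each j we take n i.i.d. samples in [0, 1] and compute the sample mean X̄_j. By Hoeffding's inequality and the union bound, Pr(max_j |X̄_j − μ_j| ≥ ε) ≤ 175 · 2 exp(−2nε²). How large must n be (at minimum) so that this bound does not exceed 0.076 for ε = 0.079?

676

Need 2·175·exp(−2nε²) ≤ 0.076, i.e. exp(−2nε²) ≤ 0.076/350.
So 2nε² ≥ ln(350/0.076) = 8.434955.
Hence n ≥ 8.434955/(2·0.079²) = 675.770.
The smallest integer n is 676.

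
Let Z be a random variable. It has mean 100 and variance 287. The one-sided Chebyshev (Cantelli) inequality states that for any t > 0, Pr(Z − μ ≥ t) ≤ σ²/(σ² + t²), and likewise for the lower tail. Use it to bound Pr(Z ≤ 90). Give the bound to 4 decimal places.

0.7416

Here σ² = 287 and t = 10, so σ² + t² = 387.
Cantelli's bound: 287/387 = 0.7416.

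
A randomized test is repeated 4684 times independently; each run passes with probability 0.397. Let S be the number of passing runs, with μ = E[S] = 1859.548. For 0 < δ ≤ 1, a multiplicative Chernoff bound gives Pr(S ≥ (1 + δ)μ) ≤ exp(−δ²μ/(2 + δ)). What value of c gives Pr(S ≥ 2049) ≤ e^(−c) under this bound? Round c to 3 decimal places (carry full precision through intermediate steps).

9.183

Write 2049 = (1 + δ)μ, so δ = 2049/1859.548 − 1 = 0.1018807…
Then the exponent is δ²μ/(2 + δ) = (2049 − μ)² / (μ·(2 + δ)) = 9.182965.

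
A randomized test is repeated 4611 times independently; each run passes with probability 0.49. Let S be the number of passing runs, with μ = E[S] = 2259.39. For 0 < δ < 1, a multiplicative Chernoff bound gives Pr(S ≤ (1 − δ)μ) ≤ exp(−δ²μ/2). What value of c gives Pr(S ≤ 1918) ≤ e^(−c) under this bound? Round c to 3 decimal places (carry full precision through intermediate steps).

25.792

Write 1918 = (1 − δ)μ, so δ = 1 − 1918/2259.39 = 0.1510983…
Then the exponent is δ²μ/2 = (μ − 1918)²/(2μ) = 25.791725.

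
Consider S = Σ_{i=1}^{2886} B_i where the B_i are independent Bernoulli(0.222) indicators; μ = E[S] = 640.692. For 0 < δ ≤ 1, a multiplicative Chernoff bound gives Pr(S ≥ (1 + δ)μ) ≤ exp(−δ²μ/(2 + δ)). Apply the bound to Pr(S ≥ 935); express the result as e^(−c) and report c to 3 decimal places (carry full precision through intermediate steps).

Write 935 = (1 + δ)μ, so δ = 935/640.692 − 1 = 0.4593596…
Then the exponent is δ²μ/(2 + δ) = (935 − μ)² / (μ·(2 + δ)) = 54.970895.

54.971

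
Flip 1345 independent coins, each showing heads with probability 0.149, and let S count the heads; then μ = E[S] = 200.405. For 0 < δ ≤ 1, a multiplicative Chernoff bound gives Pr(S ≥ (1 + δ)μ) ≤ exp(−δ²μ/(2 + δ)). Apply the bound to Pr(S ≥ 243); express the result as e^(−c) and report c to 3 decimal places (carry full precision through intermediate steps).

Write 243 = (1 + δ)μ, so δ = 243/200.405 − 1 = 0.2125446…
Then the exponent is δ²μ/(2 + δ) = (243 − μ)² / (μ·(2 + δ)) = 4.091821.

4.092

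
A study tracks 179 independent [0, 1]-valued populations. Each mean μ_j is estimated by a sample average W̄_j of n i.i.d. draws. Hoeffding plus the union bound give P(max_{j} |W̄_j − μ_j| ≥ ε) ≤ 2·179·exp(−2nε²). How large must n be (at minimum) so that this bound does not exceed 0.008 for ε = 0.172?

Need 2·179·exp(−2nε²) ≤ 0.008, i.e. exp(−2nε²) ≤ 0.008/358.
So 2nε² ≥ ln(358/0.008) = 10.708847.
Hence n ≥ 10.708847/(2·0.172²) = 180.991.
The smallest integer n is 181.

181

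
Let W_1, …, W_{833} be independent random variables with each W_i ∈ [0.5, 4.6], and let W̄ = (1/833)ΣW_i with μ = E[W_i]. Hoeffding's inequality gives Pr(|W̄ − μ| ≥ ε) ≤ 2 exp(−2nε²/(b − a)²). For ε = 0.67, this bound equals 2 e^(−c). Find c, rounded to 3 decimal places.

c = 2nε²/(b − a)² = 2·833·0.67² / 4.1² = 44.4894.

44.489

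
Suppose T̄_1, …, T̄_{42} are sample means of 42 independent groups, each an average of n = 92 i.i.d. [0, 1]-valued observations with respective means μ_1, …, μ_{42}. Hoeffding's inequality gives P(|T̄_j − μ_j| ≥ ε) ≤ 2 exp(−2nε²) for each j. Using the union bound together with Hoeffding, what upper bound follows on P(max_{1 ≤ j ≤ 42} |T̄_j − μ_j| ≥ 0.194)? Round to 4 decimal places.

Per-experiment Hoeffding bound: 2·exp(−2·92·0.194²) = 2·exp(−6.92502) = 0.0019658.
Union bound over 42 events: 42·0.0019658 = 0.08256.

0.0826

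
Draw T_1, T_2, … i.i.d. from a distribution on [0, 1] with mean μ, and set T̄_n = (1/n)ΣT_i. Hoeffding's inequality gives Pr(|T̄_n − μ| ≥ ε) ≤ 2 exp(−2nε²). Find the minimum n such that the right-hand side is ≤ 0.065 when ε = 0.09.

Require 2·exp(−2nε²) ≤ 0.065, i.e. 2nε² ≥ ln(2/0.065) = 3.426515.
So n ≥ 3.426515 / (2·0.09²) = 211.513.
The smallest integer n is 212.

212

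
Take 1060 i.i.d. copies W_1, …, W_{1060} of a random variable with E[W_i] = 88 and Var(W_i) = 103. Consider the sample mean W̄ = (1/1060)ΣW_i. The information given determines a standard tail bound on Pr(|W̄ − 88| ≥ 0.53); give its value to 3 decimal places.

With mean and variance of each term known, Chebyshev's inequality bounds the deviation of the sum (or sample mean).
Var(W̄) = Var(W_i)/n = 103/1060 = 0.09717.
Chebyshev: Pr(|W̄ − 88| ≥ 0.53) ≤ Var(W̄)/(0.53)² = 103/(1060·0.53²) = 0.3459.

0.346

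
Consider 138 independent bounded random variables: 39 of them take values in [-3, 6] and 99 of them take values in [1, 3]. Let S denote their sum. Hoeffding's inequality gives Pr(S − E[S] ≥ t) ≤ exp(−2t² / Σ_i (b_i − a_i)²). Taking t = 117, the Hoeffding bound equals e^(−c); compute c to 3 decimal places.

Σ(b_i − a_i)² = 39·9² + 99·2² = 3555.
c = 2t² / 3555 = 2·117² / 3555 = 7.7013.

7.701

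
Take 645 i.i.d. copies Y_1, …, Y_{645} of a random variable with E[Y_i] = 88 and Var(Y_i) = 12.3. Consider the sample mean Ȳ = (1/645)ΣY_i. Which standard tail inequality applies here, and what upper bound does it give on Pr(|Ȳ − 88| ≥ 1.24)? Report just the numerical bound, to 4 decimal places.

With mean and variance of each term known, Chebyshev's inequality bounds the deviation of the sum (or sample mean).
Var(Ȳ) = Var(Y_i)/n = 12.3/645 = 0.01907.
Chebyshev: Pr(|Ȳ − 88| ≥ 1.24) ≤ Var(Ȳ)/(1.24)² = 12.3/(645·1.24²) = 0.0124.

0.0124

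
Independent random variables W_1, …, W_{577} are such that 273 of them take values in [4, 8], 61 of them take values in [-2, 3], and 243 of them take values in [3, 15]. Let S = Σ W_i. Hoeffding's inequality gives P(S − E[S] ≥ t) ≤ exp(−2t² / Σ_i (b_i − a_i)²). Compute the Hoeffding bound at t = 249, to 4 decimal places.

Σ(b_i − a_i)² = 273·4² + 61·5² + 243·12² = 40885.
Exponent = 2·249² / 40885 = 3.03295.
Bound = exp(−3.03295) = 0.04817.

0.0482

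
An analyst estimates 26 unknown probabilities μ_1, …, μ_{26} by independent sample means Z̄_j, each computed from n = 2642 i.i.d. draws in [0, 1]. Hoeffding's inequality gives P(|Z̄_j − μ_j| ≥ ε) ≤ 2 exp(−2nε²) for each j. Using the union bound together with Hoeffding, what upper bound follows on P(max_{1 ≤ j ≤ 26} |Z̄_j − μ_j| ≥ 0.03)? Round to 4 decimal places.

0.4474

Per-experiment Hoeffding bound: 2·exp(−2·2642·0.03²) = 2·exp(−4.75560) = 0.017207.
Union bound over 26 events: 26·0.017207 = 0.44738.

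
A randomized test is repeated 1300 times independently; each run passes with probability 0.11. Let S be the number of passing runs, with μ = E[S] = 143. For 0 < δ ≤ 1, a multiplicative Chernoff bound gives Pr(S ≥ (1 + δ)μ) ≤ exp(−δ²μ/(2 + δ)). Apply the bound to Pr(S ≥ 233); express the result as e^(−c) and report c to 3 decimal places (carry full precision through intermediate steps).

21.543

Write 233 = (1 + δ)μ, so δ = 233/143 − 1 = 0.6293706…
Then the exponent is δ²μ/(2 + δ) = (233 − μ)² / (μ·(2 + δ)) = 21.542553.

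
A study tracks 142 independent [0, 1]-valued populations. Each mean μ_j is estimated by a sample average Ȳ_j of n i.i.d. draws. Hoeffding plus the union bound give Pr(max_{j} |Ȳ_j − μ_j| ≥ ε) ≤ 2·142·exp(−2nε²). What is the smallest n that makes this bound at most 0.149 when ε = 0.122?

Need 2·142·exp(−2nε²) ≤ 0.149, i.e. exp(−2nε²) ≤ 0.149/284.
So 2nε² ≥ ln(284/0.149) = 7.552783.
Hence n ≥ 7.552783/(2·0.122²) = 253.722.
The smallest integer n is 254.

254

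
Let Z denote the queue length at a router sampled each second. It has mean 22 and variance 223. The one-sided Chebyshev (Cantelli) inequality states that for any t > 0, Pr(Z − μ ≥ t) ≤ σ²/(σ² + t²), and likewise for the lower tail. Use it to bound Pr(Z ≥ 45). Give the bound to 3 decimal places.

0.297

Here σ² = 223 and t = 23, so σ² + t² = 752.
Cantelli's bound: 223/752 = 0.2965.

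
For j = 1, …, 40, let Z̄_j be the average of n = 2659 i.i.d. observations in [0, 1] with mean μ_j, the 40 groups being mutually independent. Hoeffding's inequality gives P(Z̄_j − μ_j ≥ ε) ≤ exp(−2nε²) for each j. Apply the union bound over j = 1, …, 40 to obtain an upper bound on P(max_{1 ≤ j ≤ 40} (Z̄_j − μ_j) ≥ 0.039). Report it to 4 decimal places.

Per-experiment Hoeffding bound: exp(−2·2659·0.039²) = exp(−8.08868) = 0.000307.
Union bound over 40 events: 40·0.000307 = 0.01228.

0.0123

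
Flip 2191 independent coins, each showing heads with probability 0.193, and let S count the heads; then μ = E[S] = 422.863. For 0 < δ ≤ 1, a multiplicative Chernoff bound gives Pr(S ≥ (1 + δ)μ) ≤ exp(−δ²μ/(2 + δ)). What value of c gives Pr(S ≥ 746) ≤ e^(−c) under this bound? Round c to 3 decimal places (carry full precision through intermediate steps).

Write 746 = (1 + δ)μ, so δ = 746/422.863 − 1 = 0.7641648…
Then the exponent is δ²μ/(2 + δ) = (746 − μ)² / (μ·(2 + δ)) = 89.332557.

89.333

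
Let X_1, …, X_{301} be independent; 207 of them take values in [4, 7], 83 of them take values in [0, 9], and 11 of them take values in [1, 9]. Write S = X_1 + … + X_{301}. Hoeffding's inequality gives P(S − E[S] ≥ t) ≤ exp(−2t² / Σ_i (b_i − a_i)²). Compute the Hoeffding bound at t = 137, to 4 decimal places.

0.0176

Σ(b_i − a_i)² = 207·3² + 83·9² + 11·8² = 9290.
Exponent = 2·137² / 9290 = 4.04069.
Bound = exp(−4.04069) = 0.01759.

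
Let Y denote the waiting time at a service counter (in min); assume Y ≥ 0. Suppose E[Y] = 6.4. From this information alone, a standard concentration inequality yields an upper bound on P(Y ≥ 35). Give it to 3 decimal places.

Only the mean of a non-negative variable is known, so Markov's inequality is the applicable tail bound.
Markov's inequality: for a non-negative random variable, P(Y ≥ a) ≤ E[Y]/a.
Here E[Y] = 6.4 and a = 35, so the bound is 6.4/35 = 0.1829.

0.183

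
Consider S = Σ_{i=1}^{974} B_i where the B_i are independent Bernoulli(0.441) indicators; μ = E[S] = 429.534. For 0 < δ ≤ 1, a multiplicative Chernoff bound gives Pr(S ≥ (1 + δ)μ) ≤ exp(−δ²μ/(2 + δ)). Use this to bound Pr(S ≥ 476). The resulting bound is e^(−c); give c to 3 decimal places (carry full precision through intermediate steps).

Write 476 = (1 + δ)μ, so δ = 476/429.534 − 1 = 0.1081777…
Then the exponent is δ²μ/(2 + δ) = (476 − μ)² / (μ·(2 + δ)) = 2.384327.

2.384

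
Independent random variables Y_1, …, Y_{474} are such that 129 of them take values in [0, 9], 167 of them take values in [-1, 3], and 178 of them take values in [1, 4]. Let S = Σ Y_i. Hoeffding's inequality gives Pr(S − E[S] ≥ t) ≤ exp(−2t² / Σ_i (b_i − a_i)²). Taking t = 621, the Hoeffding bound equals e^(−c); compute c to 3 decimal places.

52.386

Σ(b_i − a_i)² = 129·9² + 167·4² + 178·3² = 14723.
c = 2t² / 14723 = 2·621² / 14723 = 52.3862.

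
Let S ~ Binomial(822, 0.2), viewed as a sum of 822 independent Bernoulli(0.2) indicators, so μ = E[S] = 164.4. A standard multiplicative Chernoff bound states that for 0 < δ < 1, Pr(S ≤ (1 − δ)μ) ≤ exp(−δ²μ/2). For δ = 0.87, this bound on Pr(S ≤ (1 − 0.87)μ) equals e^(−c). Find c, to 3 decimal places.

c = δ²μ/2 = 0.87²·164.4/2 = 62.2172.

62.217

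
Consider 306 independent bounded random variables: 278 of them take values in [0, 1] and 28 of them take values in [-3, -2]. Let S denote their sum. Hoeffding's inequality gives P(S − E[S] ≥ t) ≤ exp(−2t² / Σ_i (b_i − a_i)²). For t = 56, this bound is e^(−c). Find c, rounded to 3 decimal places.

Σ(b_i − a_i)² = 278·1² + 28·1² = 306.
c = 2t² / 306 = 2·56² / 306 = 20.4967.

20.497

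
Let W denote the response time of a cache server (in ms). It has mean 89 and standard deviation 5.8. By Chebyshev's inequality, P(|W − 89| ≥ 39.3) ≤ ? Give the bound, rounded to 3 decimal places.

0.022

Chebyshev: P(|W − μ| ≥ t) ≤ Var(W)/t².
Var(W) = σ² = 5.8² = 33.64.
Bound = 33.64 / 1544.49 = 0.0218.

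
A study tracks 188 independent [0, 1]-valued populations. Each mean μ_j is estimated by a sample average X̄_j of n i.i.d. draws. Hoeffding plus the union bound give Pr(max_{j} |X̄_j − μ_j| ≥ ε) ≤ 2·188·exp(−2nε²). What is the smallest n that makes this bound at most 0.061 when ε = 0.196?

114

Need 2·188·exp(−2nε²) ≤ 0.061, i.e. exp(−2nε²) ≤ 0.061/376.
So 2nε² ≥ ln(376/0.061) = 8.726471.
Hence n ≥ 8.726471/(2·0.196²) = 113.579.
The smallest integer n is 114.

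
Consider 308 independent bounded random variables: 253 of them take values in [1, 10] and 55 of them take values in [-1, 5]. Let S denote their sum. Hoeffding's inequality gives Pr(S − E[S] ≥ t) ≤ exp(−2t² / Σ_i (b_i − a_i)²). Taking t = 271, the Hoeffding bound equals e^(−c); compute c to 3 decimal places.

6.536

Σ(b_i − a_i)² = 253·9² + 55·6² = 22473.
c = 2t² / 22473 = 2·271² / 22473 = 6.5359.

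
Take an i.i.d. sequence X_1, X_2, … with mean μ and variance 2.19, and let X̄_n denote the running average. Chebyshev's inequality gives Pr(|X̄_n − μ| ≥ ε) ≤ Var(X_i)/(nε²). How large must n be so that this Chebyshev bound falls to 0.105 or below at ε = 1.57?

Require 2.19/(n·1.57²) ≤ 0.105, i.e. n ≥ 2.19/(0.105·1.57²) = 8.462.
The smallest integer n is 9.

9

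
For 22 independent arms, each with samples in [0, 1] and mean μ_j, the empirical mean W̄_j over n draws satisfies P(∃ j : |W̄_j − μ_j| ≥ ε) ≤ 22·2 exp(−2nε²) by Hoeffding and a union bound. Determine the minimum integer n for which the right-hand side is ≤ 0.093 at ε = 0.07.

629

Need 2·22·exp(−2nε²) ≤ 0.093, i.e. exp(−2nε²) ≤ 0.093/44.
So 2nε² ≥ ln(44/0.093) = 6.159345.
Hence n ≥ 6.159345/(2·0.07²) = 628.505.
The smallest integer n is 629.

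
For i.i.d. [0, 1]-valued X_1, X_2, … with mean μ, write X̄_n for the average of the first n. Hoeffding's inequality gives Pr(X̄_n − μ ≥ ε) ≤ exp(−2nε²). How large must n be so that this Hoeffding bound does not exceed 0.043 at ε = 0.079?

253

Require exp(−2nε²) ≤ 0.043, i.e. 2nε² ≥ ln(1/0.043) = 3.146555.
So n ≥ 3.146555 / (2·0.079²) = 252.087.
The smallest integer n is 253.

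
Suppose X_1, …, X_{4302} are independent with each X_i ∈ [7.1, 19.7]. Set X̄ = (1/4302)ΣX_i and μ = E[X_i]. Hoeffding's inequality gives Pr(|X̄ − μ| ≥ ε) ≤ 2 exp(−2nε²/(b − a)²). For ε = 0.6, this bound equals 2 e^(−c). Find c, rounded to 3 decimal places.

c = 2nε²/(b − a)² = 2·4302·0.6² / 12.6² = 19.5102.

19.510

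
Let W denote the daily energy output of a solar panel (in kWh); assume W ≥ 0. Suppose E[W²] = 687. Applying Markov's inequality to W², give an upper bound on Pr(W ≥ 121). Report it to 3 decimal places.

0.047

Since W ≥ 0, the event {W ≥ 121} is the same as {W² ≥ 14641}.
Markov's inequality applied to W² gives Pr(W² ≥ 14641) ≤ E[W²]/14641 = 687/14641 = 0.0469.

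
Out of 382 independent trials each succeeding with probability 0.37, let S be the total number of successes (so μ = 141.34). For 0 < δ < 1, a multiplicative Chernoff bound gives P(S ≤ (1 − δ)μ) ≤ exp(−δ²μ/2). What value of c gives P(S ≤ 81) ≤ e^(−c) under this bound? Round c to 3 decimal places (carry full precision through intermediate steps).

Write 81 = (1 − δ)μ, so δ = 1 − 81/141.34 = 0.4269138…
Then the exponent is δ²μ/2 = (μ − 81)²/(2μ) = 12.879990.

12.880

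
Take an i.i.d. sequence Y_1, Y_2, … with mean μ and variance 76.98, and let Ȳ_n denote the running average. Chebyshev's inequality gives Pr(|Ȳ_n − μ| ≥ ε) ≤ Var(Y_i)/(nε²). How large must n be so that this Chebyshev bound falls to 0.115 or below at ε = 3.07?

Require 76.98/(n·3.07²) ≤ 0.115, i.e. n ≥ 76.98/(0.115·3.07²) = 71.024.
The smallest integer n is 72.

72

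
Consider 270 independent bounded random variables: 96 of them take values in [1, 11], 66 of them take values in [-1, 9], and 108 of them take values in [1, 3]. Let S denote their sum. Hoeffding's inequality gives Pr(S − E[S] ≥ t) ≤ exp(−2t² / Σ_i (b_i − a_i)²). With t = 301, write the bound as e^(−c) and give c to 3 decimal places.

Σ(b_i − a_i)² = 96·10² + 66·10² + 108·2² = 16632.
c = 2t² / 16632 = 2·301² / 16632 = 10.8948.

10.895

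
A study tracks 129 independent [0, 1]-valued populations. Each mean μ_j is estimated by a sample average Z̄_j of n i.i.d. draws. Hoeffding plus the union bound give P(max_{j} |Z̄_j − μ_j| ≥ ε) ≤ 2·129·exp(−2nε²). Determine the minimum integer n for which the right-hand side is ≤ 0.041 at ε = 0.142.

217

Need 2·129·exp(−2nε²) ≤ 0.041, i.e. exp(−2nε²) ≤ 0.041/258.
So 2nε² ≥ ln(258/0.041) = 8.747143.
Hence n ≥ 8.747143/(2·0.142²) = 216.900.
The smallest integer n is 217.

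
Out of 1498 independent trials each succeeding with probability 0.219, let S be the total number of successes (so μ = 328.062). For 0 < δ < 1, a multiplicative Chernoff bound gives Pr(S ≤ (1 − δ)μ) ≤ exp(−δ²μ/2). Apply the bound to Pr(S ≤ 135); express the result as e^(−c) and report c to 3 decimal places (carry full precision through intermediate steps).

56.808

Write 135 = (1 − δ)μ, so δ = 1 − 135/328.062 = 0.5884924…
Then the exponent is δ²μ/2 = (μ − 135)²/(2μ) = 56.807762.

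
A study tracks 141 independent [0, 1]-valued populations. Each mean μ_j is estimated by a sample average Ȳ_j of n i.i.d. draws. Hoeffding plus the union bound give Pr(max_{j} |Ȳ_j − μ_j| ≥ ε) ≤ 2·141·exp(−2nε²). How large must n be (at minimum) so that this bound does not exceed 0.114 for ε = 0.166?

Need 2·141·exp(−2nε²) ≤ 0.114, i.e. exp(−2nε²) ≤ 0.114/282.
So 2nε² ≥ ln(282/0.114) = 7.813464.
Hence n ≥ 7.813464/(2·0.166²) = 141.774.
The smallest integer n is 142.

142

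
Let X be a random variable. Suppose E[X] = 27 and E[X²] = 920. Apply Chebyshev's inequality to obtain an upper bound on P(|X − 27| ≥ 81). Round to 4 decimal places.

Var(X) = E[X²] − (E[X])² = 920 − 729 = 191.
Chebyshev's inequality: P(|X − μ| ≥ t) ≤ Var(X)/t² = 191/6561 = 0.0291.

0.0291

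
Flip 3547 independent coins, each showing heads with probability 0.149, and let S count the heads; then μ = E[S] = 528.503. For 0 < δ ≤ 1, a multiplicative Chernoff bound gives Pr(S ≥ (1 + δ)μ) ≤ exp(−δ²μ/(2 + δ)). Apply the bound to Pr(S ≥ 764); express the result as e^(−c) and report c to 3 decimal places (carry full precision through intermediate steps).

42.908

Write 764 = (1 + δ)μ, so δ = 764/528.503 − 1 = 0.4455926…
Then the exponent is δ²μ/(2 + δ) = (764 − μ)² / (μ·(2 + δ)) = 42.908092.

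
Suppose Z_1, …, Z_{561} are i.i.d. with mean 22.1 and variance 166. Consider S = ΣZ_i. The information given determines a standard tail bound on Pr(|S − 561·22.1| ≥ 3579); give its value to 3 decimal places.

0.007

With mean and variance of each term known, Chebyshev's inequality bounds the deviation of the sum (or sample mean).
Var(S) = n·Var(Z_i) = 561·166 = 93126.
Chebyshev: Pr(|S − 561·22.1| ≥ 3579) ≤ Var(S)/3579² = 93126/12809241 = 0.0073.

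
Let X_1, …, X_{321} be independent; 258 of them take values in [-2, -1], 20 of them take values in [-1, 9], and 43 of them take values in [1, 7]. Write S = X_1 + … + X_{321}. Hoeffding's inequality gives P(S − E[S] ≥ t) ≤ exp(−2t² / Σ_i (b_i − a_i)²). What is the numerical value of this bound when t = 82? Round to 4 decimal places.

Σ(b_i − a_i)² = 258·1² + 20·10² + 43·6² = 3806.
Exponent = 2·82² / 3806 = 3.53337.
Bound = exp(−3.53337) = 0.02921.

0.0292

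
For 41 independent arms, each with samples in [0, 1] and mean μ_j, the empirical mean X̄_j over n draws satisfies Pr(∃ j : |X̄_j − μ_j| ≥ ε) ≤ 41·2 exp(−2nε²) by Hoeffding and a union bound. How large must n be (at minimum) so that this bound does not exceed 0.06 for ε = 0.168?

128

Need 2·41·exp(−2nε²) ≤ 0.06, i.e. exp(−2nε²) ≤ 0.06/82.
So 2nε² ≥ ln(82/0.06) = 7.220130.
Hence n ≥ 7.220130/(2·0.168²) = 127.908.
The smallest integer n is 128.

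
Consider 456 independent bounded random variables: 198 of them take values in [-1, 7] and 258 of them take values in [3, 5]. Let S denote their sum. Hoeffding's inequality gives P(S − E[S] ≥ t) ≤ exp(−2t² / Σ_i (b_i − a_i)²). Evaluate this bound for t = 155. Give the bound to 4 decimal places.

0.0300

Σ(b_i − a_i)² = 198·8² + 258·2² = 13704.
Exponent = 2·155² / 13704 = 3.50628.
Bound = exp(−3.50628) = 0.03001.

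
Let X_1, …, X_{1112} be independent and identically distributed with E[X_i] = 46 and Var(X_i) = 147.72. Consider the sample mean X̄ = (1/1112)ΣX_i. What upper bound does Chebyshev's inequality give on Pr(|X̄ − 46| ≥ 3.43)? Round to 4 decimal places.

Var(X̄) = Var(X_i)/n = 147.72/1112 = 0.13284.
Chebyshev: Pr(|X̄ − 46| ≥ 3.43) ≤ Var(X̄)/(3.43)² = 147.72/(1112·3.43²) = 0.0113.

0.0113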